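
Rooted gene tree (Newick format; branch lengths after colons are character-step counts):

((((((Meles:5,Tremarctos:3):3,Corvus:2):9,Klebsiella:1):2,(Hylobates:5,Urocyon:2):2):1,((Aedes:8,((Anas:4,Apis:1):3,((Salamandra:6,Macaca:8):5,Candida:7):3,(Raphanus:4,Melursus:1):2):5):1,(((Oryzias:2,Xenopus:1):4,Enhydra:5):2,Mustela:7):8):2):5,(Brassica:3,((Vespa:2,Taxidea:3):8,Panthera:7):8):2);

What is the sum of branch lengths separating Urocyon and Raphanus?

19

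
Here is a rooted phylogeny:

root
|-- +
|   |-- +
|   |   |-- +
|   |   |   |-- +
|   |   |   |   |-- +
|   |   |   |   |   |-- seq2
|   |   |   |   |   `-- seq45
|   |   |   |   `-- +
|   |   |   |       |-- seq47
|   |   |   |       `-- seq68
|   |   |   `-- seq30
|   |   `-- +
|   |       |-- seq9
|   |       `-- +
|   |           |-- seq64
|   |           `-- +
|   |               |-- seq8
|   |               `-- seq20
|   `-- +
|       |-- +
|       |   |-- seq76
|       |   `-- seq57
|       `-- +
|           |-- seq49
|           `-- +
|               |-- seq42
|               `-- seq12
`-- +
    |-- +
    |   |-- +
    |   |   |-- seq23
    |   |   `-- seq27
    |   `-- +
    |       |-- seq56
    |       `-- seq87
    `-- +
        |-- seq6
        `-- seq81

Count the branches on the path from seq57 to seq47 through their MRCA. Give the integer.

The MRCA of seq57 and seq47 is the node subtending (((((seq2,seq45),(seq47,seq68)),seq30),(seq9,(seq64,(seq8,seq20)))),((seq76,seq57),(seq49,(seq42,seq12)))).
From seq57 up to that node: 3 branches. From seq47 up to the same node: 5 branches. Total: 3 + 5 = 8.

8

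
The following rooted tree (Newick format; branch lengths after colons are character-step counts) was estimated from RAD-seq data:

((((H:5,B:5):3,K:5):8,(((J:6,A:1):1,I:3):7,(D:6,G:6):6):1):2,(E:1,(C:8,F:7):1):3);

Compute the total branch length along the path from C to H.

30

The path runs C → … → MRCA → … → H; the MRCA is the root of the tree.
Branch lengths along that path: 8 + 1 + 3 + 2 + 8 + 3 + 5 = 30.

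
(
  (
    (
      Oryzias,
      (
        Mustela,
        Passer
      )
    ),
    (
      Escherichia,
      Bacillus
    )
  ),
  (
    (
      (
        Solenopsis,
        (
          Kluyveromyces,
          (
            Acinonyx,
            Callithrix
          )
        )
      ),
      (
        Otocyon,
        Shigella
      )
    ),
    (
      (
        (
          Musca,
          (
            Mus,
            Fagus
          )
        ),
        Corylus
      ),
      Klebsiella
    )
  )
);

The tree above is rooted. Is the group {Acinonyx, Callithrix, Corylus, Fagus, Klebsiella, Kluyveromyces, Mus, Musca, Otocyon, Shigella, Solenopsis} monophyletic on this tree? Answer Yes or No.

The most recent common ancestor of these taxa subtends (((Solenopsis,(Kluyveromyces,(Acinonyx,Callithrix))),(Otocyon,Shigella)),(((Musca,(Mus,Fagus)),Corylus),Klebsiella)).
That clade has exactly 11 tips — every listed taxon and nothing else — so the group is monophyletic.

Yes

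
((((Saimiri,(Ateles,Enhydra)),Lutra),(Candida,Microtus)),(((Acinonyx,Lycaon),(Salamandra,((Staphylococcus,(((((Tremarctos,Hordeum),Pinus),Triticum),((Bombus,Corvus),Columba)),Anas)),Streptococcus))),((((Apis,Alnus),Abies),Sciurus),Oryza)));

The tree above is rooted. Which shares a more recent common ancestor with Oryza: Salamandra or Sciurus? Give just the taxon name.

The MRCA of Oryza and Sciurus subtends ((((Apis,Alnus),Abies),Sciurus),Oryza) (5 taxa).
The MRCA of Oryza and Salamandra subtends (((Acinonyx,Lycaon),(Salamandra,((Staphylococcus,(((((Tremarctos,Hordeum),Pinus),Triticum),((Bombus,Corvus),Columba)),Anas)),Streptococcus))),((((Apis,Alnus),Abies),Sciurus),Oryza)) (18 taxa).
The first is nested inside the second, so Oryza shares a more recent common ancestor with Sciurus.

Sciurus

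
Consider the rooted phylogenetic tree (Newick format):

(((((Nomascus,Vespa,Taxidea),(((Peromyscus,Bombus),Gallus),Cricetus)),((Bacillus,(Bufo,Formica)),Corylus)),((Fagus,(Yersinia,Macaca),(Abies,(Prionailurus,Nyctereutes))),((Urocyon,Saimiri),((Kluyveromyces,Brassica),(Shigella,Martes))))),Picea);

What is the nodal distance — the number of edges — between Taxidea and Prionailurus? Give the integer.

The MRCA of Taxidea and Prionailurus is the node subtending ((((Nomascus,Vespa,Taxidea),(((Peromyscus,Bombus),Gallus),Cricetus)),((Bacillus,(Bufo,Formica)),Corylus)),((Fagus,(Yersinia,Macaca),(Abies,(Prionailurus,Nyctereutes))),((Urocyon,Saimiri),((Kluyveromyces,Brassica),(Shigella,Martes))))).
From Taxidea up to that node: 4 branches. From Prionailurus up to the same node: 5 branches. Total: 4 + 5 = 9.

9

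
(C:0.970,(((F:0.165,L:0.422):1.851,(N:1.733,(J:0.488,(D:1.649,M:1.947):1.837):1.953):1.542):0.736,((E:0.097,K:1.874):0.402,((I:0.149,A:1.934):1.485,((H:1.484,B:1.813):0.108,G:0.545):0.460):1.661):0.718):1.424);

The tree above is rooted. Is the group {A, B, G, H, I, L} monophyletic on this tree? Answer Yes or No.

The MRCA of the listed taxa subtends (((F,L),(N,(J,(D,M)))),((E,K),((I,A),((H,B),G)))).
That clade also contains D, E, F, J, K, M, N, which are not in the proposed group, so the group is not monophyletic.

No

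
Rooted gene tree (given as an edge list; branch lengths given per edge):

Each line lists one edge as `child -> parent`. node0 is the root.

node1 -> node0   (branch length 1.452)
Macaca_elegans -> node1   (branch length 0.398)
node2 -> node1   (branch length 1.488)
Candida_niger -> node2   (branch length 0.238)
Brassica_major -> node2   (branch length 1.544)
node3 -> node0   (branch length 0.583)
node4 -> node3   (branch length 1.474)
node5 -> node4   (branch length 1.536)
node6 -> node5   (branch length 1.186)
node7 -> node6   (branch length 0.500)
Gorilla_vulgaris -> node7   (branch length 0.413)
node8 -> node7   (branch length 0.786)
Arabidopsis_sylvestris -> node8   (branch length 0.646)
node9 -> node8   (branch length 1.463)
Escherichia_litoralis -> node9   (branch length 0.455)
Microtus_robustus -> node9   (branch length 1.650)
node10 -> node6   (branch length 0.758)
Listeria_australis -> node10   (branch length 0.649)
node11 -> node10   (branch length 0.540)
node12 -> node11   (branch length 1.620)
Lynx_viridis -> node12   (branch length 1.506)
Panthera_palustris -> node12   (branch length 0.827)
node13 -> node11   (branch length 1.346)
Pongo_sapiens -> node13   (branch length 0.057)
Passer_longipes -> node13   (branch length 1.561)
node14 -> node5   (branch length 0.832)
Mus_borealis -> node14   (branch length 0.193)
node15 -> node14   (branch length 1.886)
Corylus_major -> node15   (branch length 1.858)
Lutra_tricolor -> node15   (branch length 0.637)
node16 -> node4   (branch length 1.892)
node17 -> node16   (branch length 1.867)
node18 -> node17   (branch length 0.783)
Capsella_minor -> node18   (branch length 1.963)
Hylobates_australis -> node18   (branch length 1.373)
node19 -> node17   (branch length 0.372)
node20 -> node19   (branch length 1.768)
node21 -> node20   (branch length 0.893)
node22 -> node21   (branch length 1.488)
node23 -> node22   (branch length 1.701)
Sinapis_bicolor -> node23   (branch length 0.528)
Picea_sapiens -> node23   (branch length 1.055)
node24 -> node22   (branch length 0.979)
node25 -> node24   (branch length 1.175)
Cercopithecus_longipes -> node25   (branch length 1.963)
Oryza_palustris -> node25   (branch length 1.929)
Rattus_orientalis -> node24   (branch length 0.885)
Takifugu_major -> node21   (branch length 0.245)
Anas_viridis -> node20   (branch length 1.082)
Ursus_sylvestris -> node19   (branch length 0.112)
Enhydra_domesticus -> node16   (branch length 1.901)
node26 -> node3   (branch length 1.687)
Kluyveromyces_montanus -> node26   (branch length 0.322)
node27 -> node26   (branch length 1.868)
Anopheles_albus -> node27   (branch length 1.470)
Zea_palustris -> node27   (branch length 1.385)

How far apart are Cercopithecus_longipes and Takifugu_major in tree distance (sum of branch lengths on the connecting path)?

The path runs Cercopithecus_longipes → … → MRCA → … → Takifugu_major; the MRCA is the node subtending (((Sinapis_bicolor,Picea_sapiens),((Cercopithecus_longipes,Oryza_palustris),Rattus_orientalis)),Takifugu_major).
Branch lengths along that path: 1.963 + 1.175 + 0.979 + 1.488 + 0.245 = 5.850.

5.850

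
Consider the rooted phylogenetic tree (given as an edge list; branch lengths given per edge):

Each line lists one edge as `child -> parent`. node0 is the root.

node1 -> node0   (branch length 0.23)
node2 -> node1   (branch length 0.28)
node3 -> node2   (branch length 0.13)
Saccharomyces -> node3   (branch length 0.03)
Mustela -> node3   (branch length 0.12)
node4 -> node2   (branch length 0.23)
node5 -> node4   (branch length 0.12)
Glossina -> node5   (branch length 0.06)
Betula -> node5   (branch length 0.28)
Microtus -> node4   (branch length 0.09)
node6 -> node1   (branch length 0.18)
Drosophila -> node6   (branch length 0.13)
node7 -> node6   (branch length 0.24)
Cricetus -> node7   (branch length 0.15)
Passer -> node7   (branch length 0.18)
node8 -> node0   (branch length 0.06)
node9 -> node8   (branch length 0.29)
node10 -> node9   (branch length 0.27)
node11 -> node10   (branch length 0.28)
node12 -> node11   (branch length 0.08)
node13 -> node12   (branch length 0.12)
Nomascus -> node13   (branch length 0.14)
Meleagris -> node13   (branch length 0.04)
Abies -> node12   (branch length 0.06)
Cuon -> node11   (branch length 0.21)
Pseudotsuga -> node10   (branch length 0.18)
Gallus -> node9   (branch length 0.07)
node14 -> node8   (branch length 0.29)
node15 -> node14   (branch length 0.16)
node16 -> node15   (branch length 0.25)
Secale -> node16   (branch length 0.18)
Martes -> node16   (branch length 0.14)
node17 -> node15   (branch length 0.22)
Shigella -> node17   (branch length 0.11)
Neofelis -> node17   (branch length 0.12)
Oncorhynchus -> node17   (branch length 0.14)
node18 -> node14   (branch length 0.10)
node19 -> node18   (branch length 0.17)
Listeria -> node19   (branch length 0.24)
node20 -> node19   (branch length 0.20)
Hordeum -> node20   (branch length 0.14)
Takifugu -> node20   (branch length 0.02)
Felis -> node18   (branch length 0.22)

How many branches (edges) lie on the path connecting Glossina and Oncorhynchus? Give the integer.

The MRCA of Glossina and Oncorhynchus is the root of the tree.
From Glossina up to that node: 5 branches. From Oncorhynchus up to the same node: 5 branches. Total: 5 + 5 = 10.

10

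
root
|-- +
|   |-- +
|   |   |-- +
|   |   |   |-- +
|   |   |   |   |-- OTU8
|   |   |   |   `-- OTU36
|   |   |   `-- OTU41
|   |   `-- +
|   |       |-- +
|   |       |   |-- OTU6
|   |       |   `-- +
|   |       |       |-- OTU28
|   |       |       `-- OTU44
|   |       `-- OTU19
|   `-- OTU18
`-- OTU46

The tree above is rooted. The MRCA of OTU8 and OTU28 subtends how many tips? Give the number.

7

The MRCA of OTU8 and OTU28 is the node subtending (((OTU8,OTU36),OTU41),((OTU6,(OTU28,OTU44)),OTU19)).
That clade contains 7 terminal taxa: OTU19, OTU28, OTU36, OTU41, OTU44, OTU6, OTU8.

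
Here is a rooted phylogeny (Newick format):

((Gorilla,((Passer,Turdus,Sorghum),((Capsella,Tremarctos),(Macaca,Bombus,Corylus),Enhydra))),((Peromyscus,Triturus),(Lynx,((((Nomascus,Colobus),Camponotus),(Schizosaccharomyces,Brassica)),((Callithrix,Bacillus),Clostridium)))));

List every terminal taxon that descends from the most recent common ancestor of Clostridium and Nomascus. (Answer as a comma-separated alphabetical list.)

Tracing Clostridium: it sits inside ((Callithrix,Bacillus),Clostridium).
Tracing Nomascus: it sits inside (Nomascus,Colobus).
The smallest clade enclosing both is ((((Nomascus,Colobus),Camponotus),(Schizosaccharomyces,Brassica)),((Callithrix,Bacillus),Clostridium)); the answer is its 8 terminal taxa in alphabetical order.

Bacillus, Brassica, Callithrix, Camponotus, Clostridium, Colobus, Nomascus, Schizosaccharomyces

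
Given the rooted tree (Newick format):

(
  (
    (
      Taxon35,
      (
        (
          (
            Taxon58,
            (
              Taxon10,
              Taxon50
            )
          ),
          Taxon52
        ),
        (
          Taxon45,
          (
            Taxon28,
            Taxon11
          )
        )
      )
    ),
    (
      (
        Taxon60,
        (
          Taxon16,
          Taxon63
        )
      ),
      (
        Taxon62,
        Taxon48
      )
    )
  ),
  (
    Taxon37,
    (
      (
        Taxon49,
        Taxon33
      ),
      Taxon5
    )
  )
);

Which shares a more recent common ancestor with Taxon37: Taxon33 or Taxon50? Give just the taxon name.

The MRCA of Taxon37 and Taxon33 subtends (Taxon37,((Taxon49,Taxon33),Taxon5)) (4 taxa).
The MRCA of Taxon37 and Taxon50 is the root, subtending the entire tree (17 taxa).
The first is nested inside the second, so Taxon37 shares a more recent common ancestor with Taxon33.

Taxon33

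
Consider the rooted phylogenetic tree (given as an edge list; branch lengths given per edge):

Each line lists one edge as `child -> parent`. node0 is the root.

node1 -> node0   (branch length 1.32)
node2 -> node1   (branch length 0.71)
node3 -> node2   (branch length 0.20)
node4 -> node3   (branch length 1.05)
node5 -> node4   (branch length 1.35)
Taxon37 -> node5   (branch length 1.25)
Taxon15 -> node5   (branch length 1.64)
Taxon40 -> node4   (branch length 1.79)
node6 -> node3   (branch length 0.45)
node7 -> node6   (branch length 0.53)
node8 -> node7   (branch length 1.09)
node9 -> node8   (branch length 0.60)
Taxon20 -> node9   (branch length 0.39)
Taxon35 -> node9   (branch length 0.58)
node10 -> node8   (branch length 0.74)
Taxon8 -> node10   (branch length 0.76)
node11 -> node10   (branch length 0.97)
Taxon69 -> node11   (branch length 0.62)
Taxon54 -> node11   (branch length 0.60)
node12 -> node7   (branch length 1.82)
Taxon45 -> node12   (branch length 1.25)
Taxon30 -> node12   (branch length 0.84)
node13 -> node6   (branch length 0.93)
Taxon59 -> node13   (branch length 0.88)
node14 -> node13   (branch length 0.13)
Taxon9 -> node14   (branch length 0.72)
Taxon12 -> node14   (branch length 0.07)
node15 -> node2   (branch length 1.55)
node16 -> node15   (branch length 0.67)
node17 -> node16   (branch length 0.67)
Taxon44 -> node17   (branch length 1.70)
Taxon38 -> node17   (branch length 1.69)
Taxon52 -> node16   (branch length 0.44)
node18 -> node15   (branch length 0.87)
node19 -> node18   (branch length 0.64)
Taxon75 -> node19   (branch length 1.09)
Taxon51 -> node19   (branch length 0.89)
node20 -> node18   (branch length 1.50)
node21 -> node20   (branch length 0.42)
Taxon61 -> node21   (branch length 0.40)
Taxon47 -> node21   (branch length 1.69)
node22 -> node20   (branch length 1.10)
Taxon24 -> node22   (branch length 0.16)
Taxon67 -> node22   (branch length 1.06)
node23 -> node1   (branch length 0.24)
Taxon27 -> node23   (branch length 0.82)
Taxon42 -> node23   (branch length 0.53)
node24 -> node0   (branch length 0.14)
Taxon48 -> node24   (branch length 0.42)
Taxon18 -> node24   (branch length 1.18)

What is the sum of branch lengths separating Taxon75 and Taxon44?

The path runs Taxon75 → … → MRCA → … → Taxon44; the MRCA is the node subtending (((Taxon44,Taxon38),Taxon52),((Taxon75,Taxon51),((Taxon61,Taxon47),(Taxon24,Taxon67)))).
Branch lengths along that path: 1.09 + 0.64 + 0.87 + 0.67 + 0.67 + 1.70 = 5.64.

5.64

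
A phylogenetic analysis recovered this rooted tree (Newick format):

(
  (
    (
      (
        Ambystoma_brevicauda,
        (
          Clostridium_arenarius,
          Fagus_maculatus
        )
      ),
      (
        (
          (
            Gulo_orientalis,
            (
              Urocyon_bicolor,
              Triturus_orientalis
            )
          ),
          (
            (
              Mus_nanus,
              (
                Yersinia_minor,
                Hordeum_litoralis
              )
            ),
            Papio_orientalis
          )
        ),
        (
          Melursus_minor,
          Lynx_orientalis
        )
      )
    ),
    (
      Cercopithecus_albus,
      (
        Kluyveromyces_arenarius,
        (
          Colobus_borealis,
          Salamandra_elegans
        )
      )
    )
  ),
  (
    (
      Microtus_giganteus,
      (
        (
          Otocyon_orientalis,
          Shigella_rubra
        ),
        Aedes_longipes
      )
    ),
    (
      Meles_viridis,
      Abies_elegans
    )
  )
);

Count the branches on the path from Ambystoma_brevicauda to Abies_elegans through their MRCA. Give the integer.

The MRCA of Ambystoma_brevicauda and Abies_elegans is the root of the tree.
From Ambystoma_brevicauda up to that node: 4 branches. From Abies_elegans up to the same node: 3 branches. Total: 4 + 3 = 7.

7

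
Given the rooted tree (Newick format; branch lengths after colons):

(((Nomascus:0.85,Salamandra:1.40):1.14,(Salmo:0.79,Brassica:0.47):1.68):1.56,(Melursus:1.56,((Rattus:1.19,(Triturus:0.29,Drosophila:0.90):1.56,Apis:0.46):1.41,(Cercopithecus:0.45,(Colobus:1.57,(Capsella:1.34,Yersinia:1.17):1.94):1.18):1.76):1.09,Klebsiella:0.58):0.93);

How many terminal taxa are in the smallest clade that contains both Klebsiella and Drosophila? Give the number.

The MRCA of Klebsiella and Drosophila is the node subtending (Melursus,((Rattus,(Triturus,Drosophila),Apis),(Cercopithecus,(Colobus,(Capsella,Yersinia)))),Klebsiella).
That clade contains 10 terminal taxa: Apis, Capsella, Cercopithecus, Colobus, Drosophila, Klebsiella, Melursus, Rattus, Triturus, Yersinia.

10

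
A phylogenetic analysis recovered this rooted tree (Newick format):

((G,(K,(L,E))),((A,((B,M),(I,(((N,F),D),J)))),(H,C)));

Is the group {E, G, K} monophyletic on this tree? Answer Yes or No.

The MRCA of the listed taxa subtends (G,(K,(L,E))).
That clade also contains L, which is not in the proposed group, so the group is not monophyletic.

No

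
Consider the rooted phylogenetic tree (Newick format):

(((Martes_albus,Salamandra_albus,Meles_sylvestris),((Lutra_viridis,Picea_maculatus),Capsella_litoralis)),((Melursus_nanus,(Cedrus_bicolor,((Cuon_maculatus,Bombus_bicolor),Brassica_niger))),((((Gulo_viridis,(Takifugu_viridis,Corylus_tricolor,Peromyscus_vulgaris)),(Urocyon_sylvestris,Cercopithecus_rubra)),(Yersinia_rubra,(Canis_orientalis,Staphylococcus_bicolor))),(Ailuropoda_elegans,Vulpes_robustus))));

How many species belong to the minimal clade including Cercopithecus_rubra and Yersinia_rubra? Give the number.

9

The MRCA of Cercopithecus_rubra and Yersinia_rubra is the node subtending (((Gulo_viridis,(Takifugu_viridis,Corylus_tricolor,Peromyscus_vulgaris)),(Urocyon_sylvestris,Cercopithecus_rubra)),(Yersinia_rubra,(Canis_orientalis,Staphylococcus_bicolor))).
That clade contains 9 terminal taxa: Canis_orientalis, Cercopithecus_rubra, Corylus_tricolor, Gulo_viridis, Peromyscus_vulgaris, Staphylococcus_bicolor, Takifugu_viridis, Urocyon_sylvestris, Yersinia_rubra.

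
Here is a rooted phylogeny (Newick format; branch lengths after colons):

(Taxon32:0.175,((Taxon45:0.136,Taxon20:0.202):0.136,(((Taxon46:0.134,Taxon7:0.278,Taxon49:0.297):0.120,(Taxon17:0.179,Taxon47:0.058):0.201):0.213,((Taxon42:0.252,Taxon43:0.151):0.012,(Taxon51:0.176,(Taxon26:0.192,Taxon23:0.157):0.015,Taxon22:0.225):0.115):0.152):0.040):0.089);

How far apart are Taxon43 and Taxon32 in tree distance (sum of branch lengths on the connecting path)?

The path runs Taxon43 → … → MRCA → … → Taxon32; the MRCA is the root of the tree.
Branch lengths along that path: 0.151 + 0.012 + 0.152 + 0.040 + 0.089 + 0.175 = 0.619.

0.619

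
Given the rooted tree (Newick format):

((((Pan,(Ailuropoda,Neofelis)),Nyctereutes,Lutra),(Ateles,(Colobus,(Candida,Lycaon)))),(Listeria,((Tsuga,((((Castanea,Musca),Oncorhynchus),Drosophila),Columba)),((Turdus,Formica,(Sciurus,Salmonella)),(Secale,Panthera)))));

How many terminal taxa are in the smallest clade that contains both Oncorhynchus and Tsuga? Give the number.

6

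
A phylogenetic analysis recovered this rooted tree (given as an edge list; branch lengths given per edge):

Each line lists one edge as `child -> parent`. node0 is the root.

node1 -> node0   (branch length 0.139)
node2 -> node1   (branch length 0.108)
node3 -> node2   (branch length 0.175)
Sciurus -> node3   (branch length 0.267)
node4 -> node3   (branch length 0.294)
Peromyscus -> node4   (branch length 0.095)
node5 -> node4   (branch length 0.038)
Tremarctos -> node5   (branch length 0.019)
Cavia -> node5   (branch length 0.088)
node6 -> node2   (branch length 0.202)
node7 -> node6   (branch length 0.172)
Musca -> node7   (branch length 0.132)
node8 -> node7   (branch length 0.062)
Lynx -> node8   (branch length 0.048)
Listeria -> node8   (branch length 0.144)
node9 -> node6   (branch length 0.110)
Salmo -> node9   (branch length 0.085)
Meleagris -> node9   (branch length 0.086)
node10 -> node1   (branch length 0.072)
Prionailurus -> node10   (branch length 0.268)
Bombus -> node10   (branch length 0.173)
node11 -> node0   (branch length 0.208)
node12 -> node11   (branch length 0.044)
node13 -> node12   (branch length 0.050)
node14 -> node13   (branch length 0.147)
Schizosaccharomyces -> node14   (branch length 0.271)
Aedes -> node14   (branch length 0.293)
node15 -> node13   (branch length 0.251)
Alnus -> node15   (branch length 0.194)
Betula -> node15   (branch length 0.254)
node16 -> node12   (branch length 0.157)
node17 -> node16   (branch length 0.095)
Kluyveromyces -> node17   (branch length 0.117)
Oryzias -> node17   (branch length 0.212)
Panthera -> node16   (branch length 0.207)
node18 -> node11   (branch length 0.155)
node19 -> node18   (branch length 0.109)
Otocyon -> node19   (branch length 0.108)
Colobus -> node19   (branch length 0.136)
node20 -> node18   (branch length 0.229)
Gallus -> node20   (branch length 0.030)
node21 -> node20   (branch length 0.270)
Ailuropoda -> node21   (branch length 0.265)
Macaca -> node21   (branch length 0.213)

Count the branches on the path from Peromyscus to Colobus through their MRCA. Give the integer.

The MRCA of Peromyscus and Colobus is the root of the tree.
From Peromyscus up to that node: 5 branches. From Colobus up to the same node: 4 branches. Total: 5 + 4 = 9.

9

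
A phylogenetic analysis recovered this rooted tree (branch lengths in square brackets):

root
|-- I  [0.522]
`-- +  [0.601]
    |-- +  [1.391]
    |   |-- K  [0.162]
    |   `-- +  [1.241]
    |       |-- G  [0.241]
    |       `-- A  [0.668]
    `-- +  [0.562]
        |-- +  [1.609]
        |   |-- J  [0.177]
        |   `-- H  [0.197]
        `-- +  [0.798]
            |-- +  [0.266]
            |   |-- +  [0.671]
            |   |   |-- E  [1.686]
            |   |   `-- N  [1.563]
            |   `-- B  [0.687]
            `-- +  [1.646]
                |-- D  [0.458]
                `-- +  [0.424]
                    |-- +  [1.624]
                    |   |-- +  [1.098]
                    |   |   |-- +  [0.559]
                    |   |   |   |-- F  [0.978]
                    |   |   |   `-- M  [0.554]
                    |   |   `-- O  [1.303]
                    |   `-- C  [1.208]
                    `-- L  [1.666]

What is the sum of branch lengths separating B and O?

7.048

The path runs B → … → MRCA → … → O; the MRCA is the node subtending (((E,N),B),(D,((((F,M),O),C),L))).
Branch lengths along that path: 0.687 + 0.266 + 1.646 + 0.424 + 1.624 + 1.098 + 1.303 = 7.048.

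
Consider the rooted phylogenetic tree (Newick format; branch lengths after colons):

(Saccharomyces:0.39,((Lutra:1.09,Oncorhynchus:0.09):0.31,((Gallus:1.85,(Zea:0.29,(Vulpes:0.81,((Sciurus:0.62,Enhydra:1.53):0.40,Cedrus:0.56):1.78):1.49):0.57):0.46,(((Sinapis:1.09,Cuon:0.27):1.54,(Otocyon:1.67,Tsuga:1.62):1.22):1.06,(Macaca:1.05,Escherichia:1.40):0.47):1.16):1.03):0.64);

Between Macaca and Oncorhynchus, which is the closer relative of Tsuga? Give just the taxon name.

Macaca

The MRCA of Tsuga and Macaca subtends (((Sinapis,Cuon),(Otocyon,Tsuga)),(Macaca,Escherichia)) (6 taxa).
The MRCA of Tsuga and Oncorhynchus subtends ((Lutra,Oncorhynchus),((Gallus,(Zea,(Vulpes,((Sciurus,Enhydra),Cedrus)))),(((Sinapis,Cuon),(Otocyon,Tsuga)),(Macaca,Escherichia)))) (14 taxa).
The first is nested inside the second, so Tsuga shares a more recent common ancestor with Macaca.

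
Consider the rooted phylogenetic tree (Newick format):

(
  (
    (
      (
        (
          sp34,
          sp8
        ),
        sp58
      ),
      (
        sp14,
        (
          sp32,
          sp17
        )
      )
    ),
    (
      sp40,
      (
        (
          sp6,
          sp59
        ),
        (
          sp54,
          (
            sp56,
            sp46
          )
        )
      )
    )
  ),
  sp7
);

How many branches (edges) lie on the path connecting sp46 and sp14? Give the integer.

The MRCA of sp46 and sp14 is the node subtending ((((sp34,sp8),sp58),(sp14,(sp32,sp17))),(sp40,((sp6,sp59),(sp54,(sp56,sp46))))).
From sp46 up to that node: 5 branches. From sp14 up to the same node: 3 branches. Total: 5 + 3 = 8.

8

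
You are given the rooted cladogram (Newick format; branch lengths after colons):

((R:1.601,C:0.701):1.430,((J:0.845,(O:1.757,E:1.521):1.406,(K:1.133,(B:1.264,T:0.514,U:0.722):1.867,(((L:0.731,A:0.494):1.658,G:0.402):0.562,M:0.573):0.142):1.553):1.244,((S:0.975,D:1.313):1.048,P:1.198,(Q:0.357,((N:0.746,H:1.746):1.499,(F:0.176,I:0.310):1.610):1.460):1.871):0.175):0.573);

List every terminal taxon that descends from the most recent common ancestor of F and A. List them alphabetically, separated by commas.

A, B, D, E, F, G, H, I, J, K, L, M, N, O, P, Q, S, T, U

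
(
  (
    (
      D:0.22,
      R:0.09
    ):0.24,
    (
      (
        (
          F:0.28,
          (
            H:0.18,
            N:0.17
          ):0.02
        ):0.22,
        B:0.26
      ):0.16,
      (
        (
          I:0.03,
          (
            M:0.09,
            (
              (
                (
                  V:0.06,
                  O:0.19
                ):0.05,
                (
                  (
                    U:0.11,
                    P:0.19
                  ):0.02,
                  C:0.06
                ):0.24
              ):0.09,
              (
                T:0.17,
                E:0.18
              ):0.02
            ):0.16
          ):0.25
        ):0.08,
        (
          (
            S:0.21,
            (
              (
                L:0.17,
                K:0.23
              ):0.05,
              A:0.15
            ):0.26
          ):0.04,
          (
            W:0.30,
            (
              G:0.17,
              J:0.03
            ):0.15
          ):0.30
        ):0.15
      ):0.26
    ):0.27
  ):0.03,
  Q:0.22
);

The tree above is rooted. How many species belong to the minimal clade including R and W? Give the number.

22

The MRCA of R and W is the node subtending ((D,R),(((F,(H,N)),B),((I,(M,(((V,O),((U,P),C)),(T,E)))),((S,((L,K),A)),(W,(G,J)))))).
That clade contains 22 terminal taxa: A, B, C, D, E, F, G, H, I, J, K, L, M, N, O, P, R, S, T, U, V, W.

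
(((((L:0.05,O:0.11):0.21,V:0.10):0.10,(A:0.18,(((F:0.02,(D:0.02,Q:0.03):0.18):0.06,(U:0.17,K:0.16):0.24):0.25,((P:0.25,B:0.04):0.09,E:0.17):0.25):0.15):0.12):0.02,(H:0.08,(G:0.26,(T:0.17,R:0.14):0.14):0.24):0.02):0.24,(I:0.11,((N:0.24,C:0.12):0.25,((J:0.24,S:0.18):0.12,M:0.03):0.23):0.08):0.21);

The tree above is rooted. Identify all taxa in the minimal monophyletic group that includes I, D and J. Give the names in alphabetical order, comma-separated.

A, B, C, D, E, F, G, H, I, J, K, L, M, N, O, P, Q, R, S, T, U, V

Tracing I: it sits inside (I,((N,C),((J,S),M))).
Tracing D: it sits inside (D,Q).
Tracing J: it sits inside (J,S).
The smallest clade enclosing all 3 is the whole tree (their MRCA is the root), so the answer is all 22 tips in alphabetical order.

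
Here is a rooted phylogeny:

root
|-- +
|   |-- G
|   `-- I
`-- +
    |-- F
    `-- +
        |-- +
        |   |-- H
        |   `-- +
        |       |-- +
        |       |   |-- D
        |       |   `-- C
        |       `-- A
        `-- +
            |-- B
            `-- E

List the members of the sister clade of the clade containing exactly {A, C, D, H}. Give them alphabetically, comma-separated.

The clade containing exactly {A, C, D, H} attaches to the tree at the node subtending ((H,((D,C),A)),(B,E)).
The other lineage descending from that same node — the sister group — is (B,E); its 2 tips in alphabetical order are the answer.

B, E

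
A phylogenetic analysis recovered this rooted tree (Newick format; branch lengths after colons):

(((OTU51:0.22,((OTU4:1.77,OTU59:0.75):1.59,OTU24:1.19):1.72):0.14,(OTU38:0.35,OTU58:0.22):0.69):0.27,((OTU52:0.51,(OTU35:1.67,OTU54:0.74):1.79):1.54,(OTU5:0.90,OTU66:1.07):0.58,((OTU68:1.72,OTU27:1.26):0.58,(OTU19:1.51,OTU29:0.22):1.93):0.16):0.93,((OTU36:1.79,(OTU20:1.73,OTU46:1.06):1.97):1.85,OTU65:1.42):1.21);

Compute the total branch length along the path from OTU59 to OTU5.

The path runs OTU59 → … → MRCA → … → OTU5; the MRCA is the root of the tree.
Branch lengths along that path: 0.75 + 1.59 + 1.72 + 0.14 + 0.27 + 0.93 + 0.58 + 0.90 = 6.88.

6.88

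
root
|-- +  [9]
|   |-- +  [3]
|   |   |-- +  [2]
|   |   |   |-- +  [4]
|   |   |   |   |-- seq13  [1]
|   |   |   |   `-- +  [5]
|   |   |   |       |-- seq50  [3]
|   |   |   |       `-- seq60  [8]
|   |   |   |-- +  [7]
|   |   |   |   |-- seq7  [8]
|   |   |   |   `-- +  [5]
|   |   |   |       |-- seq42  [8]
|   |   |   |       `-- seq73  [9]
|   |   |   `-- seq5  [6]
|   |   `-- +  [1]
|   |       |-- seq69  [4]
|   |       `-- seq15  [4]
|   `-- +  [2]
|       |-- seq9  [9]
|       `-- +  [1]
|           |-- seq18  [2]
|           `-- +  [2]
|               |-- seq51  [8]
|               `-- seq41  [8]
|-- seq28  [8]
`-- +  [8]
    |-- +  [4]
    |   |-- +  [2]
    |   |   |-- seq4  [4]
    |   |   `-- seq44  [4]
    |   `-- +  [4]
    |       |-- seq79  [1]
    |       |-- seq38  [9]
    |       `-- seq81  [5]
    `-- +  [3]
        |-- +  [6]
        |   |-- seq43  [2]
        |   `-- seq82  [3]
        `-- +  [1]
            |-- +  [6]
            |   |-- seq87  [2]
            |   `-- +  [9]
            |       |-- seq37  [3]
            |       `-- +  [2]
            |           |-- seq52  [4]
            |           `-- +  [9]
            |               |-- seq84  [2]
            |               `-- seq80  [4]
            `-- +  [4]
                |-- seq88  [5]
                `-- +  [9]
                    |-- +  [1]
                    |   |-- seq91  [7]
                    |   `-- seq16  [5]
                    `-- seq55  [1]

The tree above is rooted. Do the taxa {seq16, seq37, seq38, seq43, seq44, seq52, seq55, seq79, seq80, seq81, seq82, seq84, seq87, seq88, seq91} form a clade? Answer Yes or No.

No

The MRCA of the listed taxa subtends (((seq4,seq44),(seq79,seq38,seq81)),((seq43,seq82),((seq87,(seq37,(seq52,(seq84,seq80)))),(seq88,((seq91,seq16),seq55))))).
That clade also contains seq4, which is not in the proposed group, so the group is not monophyletic.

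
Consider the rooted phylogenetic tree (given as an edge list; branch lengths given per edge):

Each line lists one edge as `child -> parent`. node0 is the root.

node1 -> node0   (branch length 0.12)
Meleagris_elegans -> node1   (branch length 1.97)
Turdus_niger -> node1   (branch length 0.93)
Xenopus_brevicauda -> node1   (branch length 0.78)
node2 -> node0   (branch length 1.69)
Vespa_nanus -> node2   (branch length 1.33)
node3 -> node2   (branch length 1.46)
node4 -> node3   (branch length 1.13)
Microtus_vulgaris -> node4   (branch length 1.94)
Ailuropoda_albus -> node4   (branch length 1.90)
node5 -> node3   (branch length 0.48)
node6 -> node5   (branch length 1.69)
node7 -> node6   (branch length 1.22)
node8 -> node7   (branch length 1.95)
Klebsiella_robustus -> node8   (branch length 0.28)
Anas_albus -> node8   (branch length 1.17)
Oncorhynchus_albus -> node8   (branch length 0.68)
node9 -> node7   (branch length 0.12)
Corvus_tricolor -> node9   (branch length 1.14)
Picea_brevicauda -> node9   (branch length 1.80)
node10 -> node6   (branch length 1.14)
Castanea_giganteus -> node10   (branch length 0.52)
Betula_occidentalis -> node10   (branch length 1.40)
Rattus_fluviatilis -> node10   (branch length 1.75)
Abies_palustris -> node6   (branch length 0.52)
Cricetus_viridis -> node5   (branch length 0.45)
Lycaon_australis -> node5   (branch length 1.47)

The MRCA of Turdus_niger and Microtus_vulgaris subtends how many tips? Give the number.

17

The MRCA of Turdus_niger and Microtus_vulgaris is the root, so the clade is the entire tree.
That clade contains 17 terminal taxa: Abies_palustris, Ailuropoda_albus, Anas_albus, Betula_occidentalis, Castanea_giganteus, Corvus_tricolor, Cricetus_viridis, Klebsiella_robustus, Lycaon_australis, Meleagris_elegans, Microtus_vulgaris, Oncorhynchus_albus, Picea_brevicauda, Rattus_fluviatilis, Turdus_niger, Vespa_nanus, Xenopus_brevicauda.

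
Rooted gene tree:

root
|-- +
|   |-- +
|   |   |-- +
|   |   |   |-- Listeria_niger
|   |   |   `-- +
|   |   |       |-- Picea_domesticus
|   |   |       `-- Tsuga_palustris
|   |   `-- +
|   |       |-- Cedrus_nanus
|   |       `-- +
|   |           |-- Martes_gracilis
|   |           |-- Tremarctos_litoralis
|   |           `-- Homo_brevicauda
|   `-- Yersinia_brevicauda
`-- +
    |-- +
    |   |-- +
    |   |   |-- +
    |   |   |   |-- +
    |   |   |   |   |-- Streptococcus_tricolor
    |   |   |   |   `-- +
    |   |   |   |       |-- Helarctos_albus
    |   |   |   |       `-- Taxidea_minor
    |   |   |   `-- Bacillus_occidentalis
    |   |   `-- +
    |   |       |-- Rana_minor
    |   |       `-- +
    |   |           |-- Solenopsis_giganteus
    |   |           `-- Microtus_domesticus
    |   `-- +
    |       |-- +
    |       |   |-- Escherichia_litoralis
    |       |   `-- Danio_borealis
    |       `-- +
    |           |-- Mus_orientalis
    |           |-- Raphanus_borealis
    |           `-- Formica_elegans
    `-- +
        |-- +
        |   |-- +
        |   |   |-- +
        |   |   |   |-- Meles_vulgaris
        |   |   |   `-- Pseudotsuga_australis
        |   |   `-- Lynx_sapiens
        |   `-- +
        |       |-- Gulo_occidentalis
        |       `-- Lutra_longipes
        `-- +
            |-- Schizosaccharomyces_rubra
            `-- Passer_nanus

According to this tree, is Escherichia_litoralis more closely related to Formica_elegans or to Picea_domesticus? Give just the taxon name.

The MRCA of Escherichia_litoralis and Formica_elegans subtends ((Escherichia_litoralis,Danio_borealis),(Mus_orientalis,Raphanus_borealis,Formica_elegans)) (5 taxa).
The MRCA of Escherichia_litoralis and Picea_domesticus is the root, subtending the entire tree (27 taxa).
The first is nested inside the second, so Escherichia_litoralis shares a more recent common ancestor with Formica_elegans.

Formica_elegans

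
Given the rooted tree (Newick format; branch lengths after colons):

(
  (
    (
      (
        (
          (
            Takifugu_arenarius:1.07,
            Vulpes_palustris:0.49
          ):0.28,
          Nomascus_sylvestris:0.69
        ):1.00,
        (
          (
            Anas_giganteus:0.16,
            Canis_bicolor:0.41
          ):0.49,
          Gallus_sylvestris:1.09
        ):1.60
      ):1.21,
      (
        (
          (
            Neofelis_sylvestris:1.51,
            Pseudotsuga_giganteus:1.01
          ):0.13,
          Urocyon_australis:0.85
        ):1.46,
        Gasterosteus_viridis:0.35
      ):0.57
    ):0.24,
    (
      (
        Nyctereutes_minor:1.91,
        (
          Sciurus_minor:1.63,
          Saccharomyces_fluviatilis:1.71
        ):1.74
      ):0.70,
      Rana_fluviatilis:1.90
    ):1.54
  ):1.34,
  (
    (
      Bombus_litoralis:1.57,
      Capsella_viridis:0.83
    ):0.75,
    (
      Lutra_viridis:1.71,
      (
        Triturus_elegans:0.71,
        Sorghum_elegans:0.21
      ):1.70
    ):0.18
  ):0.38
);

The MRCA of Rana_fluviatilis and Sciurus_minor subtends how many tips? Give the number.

4

The MRCA of Rana_fluviatilis and Sciurus_minor is the node subtending ((Nyctereutes_minor,(Sciurus_minor,Saccharomyces_fluviatilis)),Rana_fluviatilis).
That clade contains 4 terminal taxa: Nyctereutes_minor, Rana_fluviatilis, Saccharomyces_fluviatilis, Sciurus_minor.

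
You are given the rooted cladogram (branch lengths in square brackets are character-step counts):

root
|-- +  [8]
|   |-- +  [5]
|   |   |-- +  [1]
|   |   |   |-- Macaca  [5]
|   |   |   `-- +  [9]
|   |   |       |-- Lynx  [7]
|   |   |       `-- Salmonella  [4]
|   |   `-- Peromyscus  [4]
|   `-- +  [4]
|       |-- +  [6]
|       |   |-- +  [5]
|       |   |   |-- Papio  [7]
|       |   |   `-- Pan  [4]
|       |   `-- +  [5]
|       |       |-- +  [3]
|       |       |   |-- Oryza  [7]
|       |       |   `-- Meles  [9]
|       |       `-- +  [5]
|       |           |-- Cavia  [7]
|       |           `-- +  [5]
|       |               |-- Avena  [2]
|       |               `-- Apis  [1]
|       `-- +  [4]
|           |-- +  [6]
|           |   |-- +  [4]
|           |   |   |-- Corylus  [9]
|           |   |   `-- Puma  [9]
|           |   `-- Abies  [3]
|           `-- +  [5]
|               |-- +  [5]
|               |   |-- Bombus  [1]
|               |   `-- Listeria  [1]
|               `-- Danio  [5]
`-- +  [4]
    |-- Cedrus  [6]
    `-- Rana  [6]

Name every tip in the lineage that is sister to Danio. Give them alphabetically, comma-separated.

Bombus, Listeria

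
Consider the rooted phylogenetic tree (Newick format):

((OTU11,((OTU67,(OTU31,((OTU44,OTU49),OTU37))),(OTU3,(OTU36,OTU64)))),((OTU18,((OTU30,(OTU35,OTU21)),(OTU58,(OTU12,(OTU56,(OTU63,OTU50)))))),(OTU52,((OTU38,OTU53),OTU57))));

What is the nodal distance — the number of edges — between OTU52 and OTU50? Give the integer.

The MRCA of OTU52 and OTU50 is the node subtending ((OTU18,((OTU30,(OTU35,OTU21)),(OTU58,(OTU12,(OTU56,(OTU63,OTU50)))))),(OTU52,((OTU38,OTU53),OTU57))).
From OTU52 up to that node: 2 branches. From OTU50 up to the same node: 7 branches. Total: 2 + 7 = 9.

9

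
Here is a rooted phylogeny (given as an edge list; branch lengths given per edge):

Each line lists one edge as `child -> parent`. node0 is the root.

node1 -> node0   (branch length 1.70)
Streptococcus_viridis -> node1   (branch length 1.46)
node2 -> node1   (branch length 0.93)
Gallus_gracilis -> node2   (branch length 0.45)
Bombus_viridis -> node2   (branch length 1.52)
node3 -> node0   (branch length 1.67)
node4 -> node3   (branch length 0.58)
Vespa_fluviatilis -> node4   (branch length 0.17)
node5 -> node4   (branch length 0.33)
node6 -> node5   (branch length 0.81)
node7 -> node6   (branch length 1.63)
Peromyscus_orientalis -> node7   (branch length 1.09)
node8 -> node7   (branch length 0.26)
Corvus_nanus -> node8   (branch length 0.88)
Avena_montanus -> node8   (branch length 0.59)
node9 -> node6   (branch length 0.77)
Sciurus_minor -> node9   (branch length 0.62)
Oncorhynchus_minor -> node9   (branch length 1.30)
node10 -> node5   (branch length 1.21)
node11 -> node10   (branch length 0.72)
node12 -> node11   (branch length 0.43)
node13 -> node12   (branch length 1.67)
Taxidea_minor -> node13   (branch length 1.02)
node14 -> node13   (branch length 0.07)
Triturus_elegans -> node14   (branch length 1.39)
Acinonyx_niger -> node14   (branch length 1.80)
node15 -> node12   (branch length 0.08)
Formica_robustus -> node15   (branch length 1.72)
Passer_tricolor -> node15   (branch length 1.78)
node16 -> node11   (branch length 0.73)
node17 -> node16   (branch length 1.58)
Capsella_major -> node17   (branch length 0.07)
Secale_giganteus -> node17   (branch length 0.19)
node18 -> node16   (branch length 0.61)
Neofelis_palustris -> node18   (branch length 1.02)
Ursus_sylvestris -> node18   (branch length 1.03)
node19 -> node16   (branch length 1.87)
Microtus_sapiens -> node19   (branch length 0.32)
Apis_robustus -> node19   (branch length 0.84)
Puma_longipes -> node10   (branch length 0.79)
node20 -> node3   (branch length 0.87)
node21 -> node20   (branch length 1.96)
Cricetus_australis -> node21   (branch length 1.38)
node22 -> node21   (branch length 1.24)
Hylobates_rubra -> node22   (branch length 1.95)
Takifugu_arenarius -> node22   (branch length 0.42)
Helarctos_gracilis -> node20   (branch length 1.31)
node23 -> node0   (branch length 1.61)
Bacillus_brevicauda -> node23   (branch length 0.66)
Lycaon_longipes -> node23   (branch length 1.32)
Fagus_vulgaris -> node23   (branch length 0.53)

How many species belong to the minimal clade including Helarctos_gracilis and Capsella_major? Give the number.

22

The MRCA of Helarctos_gracilis and Capsella_major is the node subtending ((Vespa_fluviatilis,(((Peromyscus_orientalis,(Corvus_nanus,Avena_montanus)),(Sciurus_minor,Oncorhynchus_minor)),((((Taxidea_minor,(Triturus_elegans,Acinonyx_niger)),(Formica_robustus,Passer_tricolor)),((Capsella_major,Secale_giganteus),(Neofelis_palustris,Ursus_sylvestris),(Microtus_sapiens,Apis_robustus))),Puma_longipes))),((Cricetus_australis,(Hylobates_rubra,Takifugu_arenarius)),Helarctos_gracilis)).
That clade contains 22 terminal taxa: Acinonyx_niger, Apis_robustus, Avena_montanus, Capsella_major, Corvus_nanus, Cricetus_australis, Formica_robustus, Helarctos_gracilis, Hylobates_rubra, Microtus_sapiens, Neofelis_palustris, Oncorhynchus_minor, Passer_tricolor, Peromyscus_orientalis, Puma_longipes, Sciurus_minor, Secale_giganteus, Takifugu_arenarius, Taxidea_minor, Triturus_elegans, Ursus_sylvestris, Vespa_fluviatilis.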